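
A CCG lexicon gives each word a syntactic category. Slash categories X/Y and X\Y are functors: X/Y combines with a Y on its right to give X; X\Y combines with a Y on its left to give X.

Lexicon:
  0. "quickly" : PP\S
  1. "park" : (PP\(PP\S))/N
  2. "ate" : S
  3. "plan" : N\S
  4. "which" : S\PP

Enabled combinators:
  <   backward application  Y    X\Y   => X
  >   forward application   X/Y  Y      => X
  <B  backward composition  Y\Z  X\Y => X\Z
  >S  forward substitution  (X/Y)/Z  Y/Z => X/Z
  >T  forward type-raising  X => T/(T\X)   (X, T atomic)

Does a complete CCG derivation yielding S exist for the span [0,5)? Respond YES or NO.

YES

[0,5] S   <
  [0,4] PP   <
    [0,1] "quickly" : PP\S
    [1,4] PP\(PP\S)   >
      [1,2] "park" : (PP\(PP\S))/N
      [2,4] N   >
        [2,3] N/(N\S)   >T
          [2,3] "ate" : S
        [3,4] "plan" : N\S
  [4,5] "which" : S\PP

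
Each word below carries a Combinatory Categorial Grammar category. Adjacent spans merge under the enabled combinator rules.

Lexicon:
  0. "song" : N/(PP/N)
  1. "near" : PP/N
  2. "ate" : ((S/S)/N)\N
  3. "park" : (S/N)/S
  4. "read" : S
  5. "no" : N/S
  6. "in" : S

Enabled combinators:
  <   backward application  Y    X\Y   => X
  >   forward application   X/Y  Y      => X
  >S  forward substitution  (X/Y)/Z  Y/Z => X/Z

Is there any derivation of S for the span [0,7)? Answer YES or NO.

YES

[0,7] S   >
  [0,5] S/N   >S
    [0,3] (S/S)/N   <
      [0,2] N   >
        [0,1] "song" : N/(PP/N)
        [1,2] "near" : PP/N
      [2,3] "ate" : ((S/S)/N)\N
    [3,5] S/N   >
      [3,4] "park" : (S/N)/S
      [4,5] "read" : S
  [5,7] N   >
    [5,6] "no" : N/S
    [6,7] "in" : S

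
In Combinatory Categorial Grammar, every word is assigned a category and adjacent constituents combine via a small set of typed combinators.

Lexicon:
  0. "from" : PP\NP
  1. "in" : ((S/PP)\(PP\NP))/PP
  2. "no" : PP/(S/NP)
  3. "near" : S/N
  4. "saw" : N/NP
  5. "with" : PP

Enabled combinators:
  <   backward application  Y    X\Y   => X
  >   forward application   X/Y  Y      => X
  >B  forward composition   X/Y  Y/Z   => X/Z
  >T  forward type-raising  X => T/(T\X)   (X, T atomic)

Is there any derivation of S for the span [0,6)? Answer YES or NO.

YES

[0,6] S   >
  [0,5] S/PP   <
    [0,1] "from" : PP\NP
    [1,5] (S/PP)\(PP\NP)   >
      [1,2] "in" : ((S/PP)\(PP\NP))/PP
      [2,5] PP   >
        [2,3] "no" : PP/(S/NP)
        [3,5] S/NP   >B
          [3,4] "near" : S/N
          [4,5] "saw" : N/NP
  [5,6] "with" : PP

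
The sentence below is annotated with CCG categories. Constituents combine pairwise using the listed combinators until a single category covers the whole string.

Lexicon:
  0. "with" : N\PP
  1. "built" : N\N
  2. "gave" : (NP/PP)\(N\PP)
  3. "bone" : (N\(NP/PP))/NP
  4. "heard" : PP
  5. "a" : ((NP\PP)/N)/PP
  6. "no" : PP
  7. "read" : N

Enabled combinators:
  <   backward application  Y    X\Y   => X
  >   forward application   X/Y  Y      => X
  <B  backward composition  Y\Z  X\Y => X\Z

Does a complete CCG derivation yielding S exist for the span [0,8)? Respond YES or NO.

N\PP N\N (NP/PP)\(N\PP) (N\(NP/PP))/NP PP ((NP\PP)/N)/PP PP N
CKY chart[0,8] = {N}; S ∉ chart

NO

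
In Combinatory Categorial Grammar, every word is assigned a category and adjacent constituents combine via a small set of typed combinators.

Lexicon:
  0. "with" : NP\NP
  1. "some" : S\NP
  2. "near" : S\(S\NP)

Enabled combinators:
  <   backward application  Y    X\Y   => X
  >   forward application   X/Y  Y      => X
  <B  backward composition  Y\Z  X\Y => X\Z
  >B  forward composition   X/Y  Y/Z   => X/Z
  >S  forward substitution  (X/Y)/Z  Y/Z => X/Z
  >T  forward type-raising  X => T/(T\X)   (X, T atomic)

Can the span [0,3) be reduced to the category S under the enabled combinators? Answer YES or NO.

[0,3] S   <
  [0,2] S\NP   <B
    [0,1] "with" : NP\NP
    [1,2] "some" : S\NP
  [2,3] "near" : S\(S\NP)

YES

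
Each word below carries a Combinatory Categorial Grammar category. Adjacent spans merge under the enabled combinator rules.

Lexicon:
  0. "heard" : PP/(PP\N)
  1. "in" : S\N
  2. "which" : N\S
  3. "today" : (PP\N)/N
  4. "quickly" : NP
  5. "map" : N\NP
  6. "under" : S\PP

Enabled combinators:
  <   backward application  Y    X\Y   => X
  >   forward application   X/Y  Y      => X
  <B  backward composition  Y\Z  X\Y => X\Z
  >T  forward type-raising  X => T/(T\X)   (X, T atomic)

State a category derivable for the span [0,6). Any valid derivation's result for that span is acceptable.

[0,7] S   <
  [0,6] PP   >
    [0,1] "heard" : PP/(PP\N)
    [1,6] PP\N   <B
      [1,3] N\N   <B
        [1,2] "in" : S\N
        [2,3] "which" : N\S
      [3,6] PP\N   >
        [3,4] "today" : (PP\N)/N
        [4,6] N   <
          [4,5] "quickly" : NP
          [5,6] "map" : N\NP
  [6,7] "under" : S\PP

PP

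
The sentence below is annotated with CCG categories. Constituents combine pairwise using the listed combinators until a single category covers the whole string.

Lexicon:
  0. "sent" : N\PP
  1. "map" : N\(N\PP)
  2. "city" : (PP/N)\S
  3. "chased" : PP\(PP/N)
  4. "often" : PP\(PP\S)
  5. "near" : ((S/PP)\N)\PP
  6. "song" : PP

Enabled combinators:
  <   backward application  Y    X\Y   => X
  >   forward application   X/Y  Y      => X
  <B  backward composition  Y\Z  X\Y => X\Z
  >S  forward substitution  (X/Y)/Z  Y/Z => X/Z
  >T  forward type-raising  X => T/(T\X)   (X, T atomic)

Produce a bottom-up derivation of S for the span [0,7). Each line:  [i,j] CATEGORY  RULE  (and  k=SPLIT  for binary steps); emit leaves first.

[0,1] N\PP  lex  "sent"
[1,2] N\(N\PP)  lex  "map"
[0,2] N  <  k=1
[2,3] (PP/N)\S  lex  "city"
[3,4] PP\(PP/N)  lex  "chased"
[2,4] PP\S  <B  k=3
[4,5] PP\(PP\S)  lex  "often"
[2,5] PP  <  k=4
[5,6] ((S/PP)\N)\PP  lex  "near"
[2,6] (S/PP)\N  <  k=5
[0,6] S/PP  <  k=2
[6,7] PP  lex  "song"
[0,7] S  >  k=6

[0,7] S   >
  [0,6] S/PP   <
    [0,2] N   <
      [0,1] "sent" : N\PP
      [1,2] "map" : N\(N\PP)
    [2,6] (S/PP)\N   <
      [2,5] PP   <
        [2,4] PP\S   <B
          [2,3] "city" : (PP/N)\S
          [3,4] "chased" : PP\(PP/N)
        [4,5] "often" : PP\(PP\S)
      [5,6] "near" : ((S/PP)\N)\PP
  [6,7] "song" : PP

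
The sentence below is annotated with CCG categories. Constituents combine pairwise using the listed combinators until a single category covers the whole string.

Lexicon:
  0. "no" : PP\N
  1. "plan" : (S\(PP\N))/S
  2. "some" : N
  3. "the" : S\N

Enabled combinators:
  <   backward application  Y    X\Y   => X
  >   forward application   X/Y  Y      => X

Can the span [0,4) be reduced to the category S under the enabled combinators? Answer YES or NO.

YES

[0,4] S   <
  [0,1] "no" : PP\N
  [1,4] S\(PP\N)   >
    [1,2] "plan" : (S\(PP\N))/S
    [2,4] S   <
      [2,3] "some" : N
      [3,4] "the" : S\N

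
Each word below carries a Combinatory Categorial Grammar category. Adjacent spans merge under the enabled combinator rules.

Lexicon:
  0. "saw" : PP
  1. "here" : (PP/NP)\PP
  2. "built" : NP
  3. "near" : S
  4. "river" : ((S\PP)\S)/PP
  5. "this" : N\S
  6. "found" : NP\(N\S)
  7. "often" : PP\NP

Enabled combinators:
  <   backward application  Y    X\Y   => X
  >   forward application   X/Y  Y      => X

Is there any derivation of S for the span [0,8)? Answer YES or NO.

[0,8] S   <
  [0,3] PP   >
    [0,2] PP/NP   <
      [0,1] "saw" : PP
      [1,2] "here" : (PP/NP)\PP
    [2,3] "built" : NP
  [3,8] S\PP   <
    [3,4] "near" : S
    [4,8] (S\PP)\S   >
      [4,5] "river" : ((S\PP)\S)/PP
      [5,8] PP   <
        [5,7] NP   <
          [5,6] "this" : N\S
          [6,7] "found" : NP\(N\S)
        [7,8] "often" : PP\NP

YES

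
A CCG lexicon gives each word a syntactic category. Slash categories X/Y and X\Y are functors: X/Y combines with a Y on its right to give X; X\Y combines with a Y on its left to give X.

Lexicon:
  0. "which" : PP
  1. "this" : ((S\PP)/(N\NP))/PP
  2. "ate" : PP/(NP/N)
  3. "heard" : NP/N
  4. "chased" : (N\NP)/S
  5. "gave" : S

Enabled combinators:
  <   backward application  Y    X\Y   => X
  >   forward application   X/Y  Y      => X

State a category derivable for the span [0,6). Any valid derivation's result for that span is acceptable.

S

[0,6] S   <
  [0,1] "which" : PP
  [1,6] S\PP   >
    [1,4] (S\PP)/(N\NP)   >
      [1,2] "this" : ((S\PP)/(N\NP))/PP
      [2,4] PP   >
        [2,3] "ate" : PP/(NP/N)
        [3,4] "heard" : NP/N
    [4,6] N\NP   >
      [4,5] "chased" : (N\NP)/S
      [5,6] "gave" : S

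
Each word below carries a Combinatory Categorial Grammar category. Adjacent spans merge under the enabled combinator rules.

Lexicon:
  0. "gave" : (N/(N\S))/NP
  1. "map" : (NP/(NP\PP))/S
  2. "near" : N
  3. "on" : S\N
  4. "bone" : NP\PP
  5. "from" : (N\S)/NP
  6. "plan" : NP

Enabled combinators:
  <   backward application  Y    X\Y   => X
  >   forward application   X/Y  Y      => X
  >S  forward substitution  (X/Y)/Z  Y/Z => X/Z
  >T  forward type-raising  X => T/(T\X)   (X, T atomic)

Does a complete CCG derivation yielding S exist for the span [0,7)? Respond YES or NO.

(N/(N\S))/NP (NP/(NP\PP))/S N S\N NP\PP (N\S)/NP NP
CKY chart[0,7] = {N, N/(N\N), NP/(NP\N), PP/(PP\N), S/(S\N)}; S ∉ chart

NO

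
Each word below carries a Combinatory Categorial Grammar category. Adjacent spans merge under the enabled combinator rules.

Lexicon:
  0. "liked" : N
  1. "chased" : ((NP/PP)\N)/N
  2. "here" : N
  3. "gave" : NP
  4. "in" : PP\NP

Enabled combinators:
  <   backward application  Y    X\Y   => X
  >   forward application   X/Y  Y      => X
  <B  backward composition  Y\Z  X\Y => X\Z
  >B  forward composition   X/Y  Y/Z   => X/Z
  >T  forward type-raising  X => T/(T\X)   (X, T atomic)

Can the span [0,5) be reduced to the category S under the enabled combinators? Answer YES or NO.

N ((NP/PP)\N)/N N NP PP\NP
CKY chart[0,5] = {N/(N\NP), NP, NP/(NP\NP), NP/(PP\PP), PP/(PP\NP), S/(S\NP)}; S ∉ chart

NO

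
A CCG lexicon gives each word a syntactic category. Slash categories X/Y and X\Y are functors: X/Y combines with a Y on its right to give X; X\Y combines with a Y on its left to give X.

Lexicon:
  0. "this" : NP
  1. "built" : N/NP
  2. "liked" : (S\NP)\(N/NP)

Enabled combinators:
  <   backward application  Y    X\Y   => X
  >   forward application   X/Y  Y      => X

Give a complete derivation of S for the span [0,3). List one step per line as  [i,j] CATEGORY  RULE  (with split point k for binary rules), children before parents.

[0,1] NP  lex  "this"
[1,2] N/NP  lex  "built"
[2,3] (S\NP)\(N/NP)  lex  "liked"
[1,3] S\NP  <  k=2
[0,3] S  <  k=1

[0,3] S   <
  [0,1] "this" : NP
  [1,3] S\NP   <
    [1,2] "built" : N/NP
    [2,3] "liked" : (S\NP)\(N/NP)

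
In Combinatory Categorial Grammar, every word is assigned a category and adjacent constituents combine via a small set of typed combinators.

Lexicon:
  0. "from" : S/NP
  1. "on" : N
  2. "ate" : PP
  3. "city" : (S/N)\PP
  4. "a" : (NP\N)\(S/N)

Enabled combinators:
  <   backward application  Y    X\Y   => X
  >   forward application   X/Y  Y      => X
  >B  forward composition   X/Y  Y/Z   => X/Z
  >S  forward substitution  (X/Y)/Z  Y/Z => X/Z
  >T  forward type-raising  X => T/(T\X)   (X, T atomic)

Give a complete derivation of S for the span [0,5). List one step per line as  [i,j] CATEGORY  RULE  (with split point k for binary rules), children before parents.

[0,1] S/NP  lex  "from"
[1,2] N  lex  "on"
[2,3] PP  lex  "ate"
[3,4] (S/N)\PP  lex  "city"
[2,4] S/N  <  k=3
[4,5] (NP\N)\(S/N)  lex  "a"
[2,5] NP\N  <  k=4
[1,5] NP  <  k=2
[0,5] S  >  k=1

[0,5] S   >
  [0,1] "from" : S/NP
  [1,5] NP   <
    [1,2] "on" : N
    [2,5] NP\N   <
      [2,4] S/N   <
        [2,3] "ate" : PP
        [3,4] "city" : (S/N)\PP
      [4,5] "a" : (NP\N)\(S/N)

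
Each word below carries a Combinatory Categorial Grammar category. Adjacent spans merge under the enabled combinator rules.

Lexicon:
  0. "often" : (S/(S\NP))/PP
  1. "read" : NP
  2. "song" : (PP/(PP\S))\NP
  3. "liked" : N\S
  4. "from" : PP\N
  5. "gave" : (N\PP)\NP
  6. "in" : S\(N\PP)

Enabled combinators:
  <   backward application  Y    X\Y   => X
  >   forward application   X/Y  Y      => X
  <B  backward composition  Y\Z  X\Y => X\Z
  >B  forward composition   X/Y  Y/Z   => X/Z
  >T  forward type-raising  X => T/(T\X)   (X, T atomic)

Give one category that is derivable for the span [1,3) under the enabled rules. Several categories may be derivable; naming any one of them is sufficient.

[0,7] S   >
  [0,5] S/(S\NP)   >
    [0,1] "often" : (S/(S\NP))/PP
    [1,5] PP   >
      [1,3] PP/(PP\S)   <
        [1,2] "read" : NP
        [2,3] "song" : (PP/(PP\S))\NP
      [3,5] PP\S   <B
        [3,4] "liked" : N\S
        [4,5] "from" : PP\N
  [5,7] S\NP   <B
    [5,6] "gave" : (N\PP)\NP
    [6,7] "in" : S\(N\PP)

PP/(PP\S)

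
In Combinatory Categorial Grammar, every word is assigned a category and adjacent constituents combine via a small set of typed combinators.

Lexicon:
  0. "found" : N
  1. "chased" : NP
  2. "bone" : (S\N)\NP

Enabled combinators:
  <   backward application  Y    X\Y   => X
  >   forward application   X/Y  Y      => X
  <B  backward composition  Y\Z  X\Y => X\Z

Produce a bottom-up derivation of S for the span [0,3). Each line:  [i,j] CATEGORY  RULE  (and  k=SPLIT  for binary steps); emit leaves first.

[0,3] S   <
  [0,1] "found" : N
  [1,3] S\N   <
    [1,2] "chased" : NP
    [2,3] "bone" : (S\N)\NP

[0,1] N  lex  "found"
[1,2] NP  lex  "chased"
[2,3] (S\N)\NP  lex  "bone"
[1,3] S\N  <  k=2
[0,3] S  <  k=1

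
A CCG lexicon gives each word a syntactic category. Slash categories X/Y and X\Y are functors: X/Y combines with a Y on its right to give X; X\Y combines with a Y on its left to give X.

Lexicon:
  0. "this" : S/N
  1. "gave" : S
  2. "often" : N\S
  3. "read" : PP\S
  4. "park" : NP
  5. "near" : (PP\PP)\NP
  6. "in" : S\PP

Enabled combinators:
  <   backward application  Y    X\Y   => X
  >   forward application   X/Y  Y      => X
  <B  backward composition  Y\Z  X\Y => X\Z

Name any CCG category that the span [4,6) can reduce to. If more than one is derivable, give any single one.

[0,7] S   <
  [0,4] PP   <
    [0,3] S   >
      [0,1] "this" : S/N
      [1,3] N   <
        [1,2] "gave" : S
        [2,3] "often" : N\S
    [3,4] "read" : PP\S
  [4,7] S\PP   <B
    [4,6] PP\PP   <
      [4,5] "park" : NP
      [5,6] "near" : (PP\PP)\NP
    [6,7] "in" : S\PP

PP\PP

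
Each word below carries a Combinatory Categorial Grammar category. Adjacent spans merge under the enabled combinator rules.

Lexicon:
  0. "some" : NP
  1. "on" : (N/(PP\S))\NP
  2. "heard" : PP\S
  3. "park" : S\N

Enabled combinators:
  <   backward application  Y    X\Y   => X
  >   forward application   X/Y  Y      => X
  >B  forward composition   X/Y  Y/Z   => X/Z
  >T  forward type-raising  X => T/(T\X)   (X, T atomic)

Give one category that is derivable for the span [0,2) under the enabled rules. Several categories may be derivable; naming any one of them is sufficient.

N/(PP\S)

[0,4] S   <
  [0,3] N   >
    [0,2] N/(PP\S)   <
      [0,1] "some" : NP
      [1,2] "on" : (N/(PP\S))\NP
    [2,3] "heard" : PP\S
  [3,4] "park" : S\N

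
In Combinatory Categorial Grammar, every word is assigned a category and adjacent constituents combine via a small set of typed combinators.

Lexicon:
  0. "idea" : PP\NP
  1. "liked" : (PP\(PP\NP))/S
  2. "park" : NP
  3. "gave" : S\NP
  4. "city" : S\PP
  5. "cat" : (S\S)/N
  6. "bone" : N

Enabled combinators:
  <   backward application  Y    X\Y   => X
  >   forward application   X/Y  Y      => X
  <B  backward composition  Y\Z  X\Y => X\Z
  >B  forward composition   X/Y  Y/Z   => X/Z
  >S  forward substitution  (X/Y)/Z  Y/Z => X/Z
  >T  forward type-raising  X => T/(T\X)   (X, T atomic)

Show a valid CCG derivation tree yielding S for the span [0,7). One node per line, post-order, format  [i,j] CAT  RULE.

[0,1] PP\NP  lex  "idea"
[1,2] (PP\(PP\NP))/S  lex  "liked"
[2,3] NP  lex  "park"
[3,4] S\NP  lex  "gave"
[2,4] S  <  k=3
[1,4] PP\(PP\NP)  >  k=2
[0,4] PP  <  k=1
[4,5] S\PP  lex  "city"
[5,6] (S\S)/N  lex  "cat"
[6,7] N  lex  "bone"
[5,7] S\S  >  k=6
[4,7] S\PP  <B  k=5
[0,7] S  <  k=4

[0,7] S   <
  [0,4] PP   <
    [0,1] "idea" : PP\NP
    [1,4] PP\(PP\NP)   >
      [1,2] "liked" : (PP\(PP\NP))/S
      [2,4] S   <
        [2,3] "park" : NP
        [3,4] "gave" : S\NP
  [4,7] S\PP   <B
    [4,5] "city" : S\PP
    [5,7] S\S   >
      [5,6] "cat" : (S\S)/N
      [6,7] "bone" : N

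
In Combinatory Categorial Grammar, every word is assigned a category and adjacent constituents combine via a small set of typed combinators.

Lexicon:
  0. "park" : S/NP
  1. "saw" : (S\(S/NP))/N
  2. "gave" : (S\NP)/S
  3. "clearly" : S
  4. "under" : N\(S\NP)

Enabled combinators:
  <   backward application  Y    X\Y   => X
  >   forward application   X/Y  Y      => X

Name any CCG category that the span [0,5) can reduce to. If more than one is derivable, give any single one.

S

[0,5] S   <
  [0,1] "park" : S/NP
  [1,5] S\(S/NP)   >
    [1,2] "saw" : (S\(S/NP))/N
    [2,5] N   <
      [2,4] S\NP   >
        [2,3] "gave" : (S\NP)/S
        [3,4] "clearly" : S
      [4,5] "under" : N\(S\NP)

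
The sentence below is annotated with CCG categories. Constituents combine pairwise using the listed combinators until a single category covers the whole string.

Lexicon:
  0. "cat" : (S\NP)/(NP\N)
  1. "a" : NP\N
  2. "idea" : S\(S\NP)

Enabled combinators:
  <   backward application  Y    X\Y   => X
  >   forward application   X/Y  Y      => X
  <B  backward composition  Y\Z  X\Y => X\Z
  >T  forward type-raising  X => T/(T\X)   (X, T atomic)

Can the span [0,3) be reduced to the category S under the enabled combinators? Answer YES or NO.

YES

[0,3] S   <
  [0,2] S\NP   >
    [0,1] "cat" : (S\NP)/(NP\N)
    [1,2] "a" : NP\N
  [2,3] "idea" : S\(S\NP)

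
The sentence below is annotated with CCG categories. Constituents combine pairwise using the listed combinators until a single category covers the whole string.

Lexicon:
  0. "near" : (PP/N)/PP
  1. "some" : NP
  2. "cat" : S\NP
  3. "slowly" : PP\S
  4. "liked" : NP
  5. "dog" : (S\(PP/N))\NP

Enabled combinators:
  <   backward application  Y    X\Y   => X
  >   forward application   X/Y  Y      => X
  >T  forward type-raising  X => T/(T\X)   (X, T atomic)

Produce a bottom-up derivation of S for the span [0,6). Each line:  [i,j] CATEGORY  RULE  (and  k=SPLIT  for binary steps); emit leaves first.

[0,1] (PP/N)/PP  lex  "near"
[1,2] NP  lex  "some"
[2,3] S\NP  lex  "cat"
[1,3] S  <  k=2
[3,4] PP\S  lex  "slowly"
[1,4] PP  <  k=3
[0,4] PP/N  >  k=1
[4,5] NP  lex  "liked"
[5,6] (S\(PP/N))\NP  lex  "dog"
[4,6] S\(PP/N)  <  k=5
[0,6] S  <  k=4

[0,6] S   <
  [0,4] PP/N   >
    [0,1] "near" : (PP/N)/PP
    [1,4] PP   <
      [1,3] S   <
        [1,2] "some" : NP
        [2,3] "cat" : S\NP
      [3,4] "slowly" : PP\S
  [4,6] S\(PP/N)   <
    [4,5] "liked" : NP
    [5,6] "dog" : (S\(PP/N))\NP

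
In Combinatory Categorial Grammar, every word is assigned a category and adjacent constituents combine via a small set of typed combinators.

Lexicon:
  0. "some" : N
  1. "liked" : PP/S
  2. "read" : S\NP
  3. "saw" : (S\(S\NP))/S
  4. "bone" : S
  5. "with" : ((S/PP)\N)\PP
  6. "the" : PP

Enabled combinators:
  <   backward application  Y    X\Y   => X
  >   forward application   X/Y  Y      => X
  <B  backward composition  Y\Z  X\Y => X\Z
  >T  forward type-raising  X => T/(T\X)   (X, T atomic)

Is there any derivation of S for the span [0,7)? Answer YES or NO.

[0,7] S   >
  [0,6] S/PP   <
    [0,1] "some" : N
    [1,6] (S/PP)\N   <
      [1,5] PP   >
        [1,2] "liked" : PP/S
        [2,5] S   <
          [2,3] "read" : S\NP
          [3,5] S\(S\NP)   >
            [3,4] "saw" : (S\(S\NP))/S
            [4,5] "bone" : S
      [5,6] "with" : ((S/PP)\N)\PP
  [6,7] "the" : PP

YES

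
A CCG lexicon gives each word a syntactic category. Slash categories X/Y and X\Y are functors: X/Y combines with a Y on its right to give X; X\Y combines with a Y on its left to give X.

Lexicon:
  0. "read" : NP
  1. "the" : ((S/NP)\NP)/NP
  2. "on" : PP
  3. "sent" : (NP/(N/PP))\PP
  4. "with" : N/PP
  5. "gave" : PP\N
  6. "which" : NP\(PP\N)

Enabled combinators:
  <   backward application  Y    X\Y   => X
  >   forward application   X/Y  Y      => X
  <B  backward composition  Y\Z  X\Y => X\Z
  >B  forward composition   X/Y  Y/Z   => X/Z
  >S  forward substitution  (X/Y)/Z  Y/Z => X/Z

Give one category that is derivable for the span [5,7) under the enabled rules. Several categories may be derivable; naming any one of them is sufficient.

[0,7] S   >
  [0,5] S/NP   <
    [0,1] "read" : NP
    [1,5] (S/NP)\NP   >
      [1,2] "the" : ((S/NP)\NP)/NP
      [2,5] NP   >
        [2,4] NP/(N/PP)   <
          [2,3] "on" : PP
          [3,4] "sent" : (NP/(N/PP))\PP
        [4,5] "with" : N/PP
  [5,7] NP   <
    [5,6] "gave" : PP\N
    [6,7] "which" : NP\(PP\N)

NP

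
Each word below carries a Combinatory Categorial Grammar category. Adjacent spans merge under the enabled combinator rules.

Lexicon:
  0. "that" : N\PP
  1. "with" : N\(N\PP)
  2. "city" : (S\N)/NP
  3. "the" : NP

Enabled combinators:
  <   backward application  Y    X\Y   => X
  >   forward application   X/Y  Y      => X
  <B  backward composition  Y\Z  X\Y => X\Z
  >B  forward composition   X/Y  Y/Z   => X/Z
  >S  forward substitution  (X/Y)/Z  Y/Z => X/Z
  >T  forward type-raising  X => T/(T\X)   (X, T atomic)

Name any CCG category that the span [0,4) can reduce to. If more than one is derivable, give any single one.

[0,4] S   <
  [0,2] N   <
    [0,1] "that" : N\PP
    [1,2] "with" : N\(N\PP)
  [2,4] S\N   >
    [2,3] "city" : (S\N)/NP
    [3,4] "the" : NP

S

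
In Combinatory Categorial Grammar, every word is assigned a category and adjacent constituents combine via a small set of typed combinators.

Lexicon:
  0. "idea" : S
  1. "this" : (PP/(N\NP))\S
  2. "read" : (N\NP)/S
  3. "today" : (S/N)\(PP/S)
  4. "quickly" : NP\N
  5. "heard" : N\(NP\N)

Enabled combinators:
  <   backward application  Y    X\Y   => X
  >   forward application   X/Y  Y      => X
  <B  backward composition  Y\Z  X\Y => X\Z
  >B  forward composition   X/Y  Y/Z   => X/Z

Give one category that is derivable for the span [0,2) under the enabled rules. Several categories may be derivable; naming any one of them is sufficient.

[0,6] S   >
  [0,4] S/N   <
    [0,3] PP/S   >B
      [0,2] PP/(N\NP)   <
        [0,1] "idea" : S
        [1,2] "this" : (PP/(N\NP))\S
      [2,3] "read" : (N\NP)/S
    [3,4] "today" : (S/N)\(PP/S)
  [4,6] N   <
    [4,5] "quickly" : NP\N
    [5,6] "heard" : N\(NP\N)

PP/(N\NP)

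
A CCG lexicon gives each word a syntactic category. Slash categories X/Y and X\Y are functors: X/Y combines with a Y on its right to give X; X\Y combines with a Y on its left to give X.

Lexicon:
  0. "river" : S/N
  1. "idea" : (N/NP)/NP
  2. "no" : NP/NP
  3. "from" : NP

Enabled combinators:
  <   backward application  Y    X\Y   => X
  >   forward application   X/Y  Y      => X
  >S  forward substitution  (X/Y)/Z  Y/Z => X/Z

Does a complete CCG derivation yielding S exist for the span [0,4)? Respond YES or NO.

[0,4] S   >
  [0,1] "river" : S/N
  [1,4] N   >
    [1,3] N/NP   >S
      [1,2] "idea" : (N/NP)/NP
      [2,3] "no" : NP/NP
    [3,4] "from" : NP

YES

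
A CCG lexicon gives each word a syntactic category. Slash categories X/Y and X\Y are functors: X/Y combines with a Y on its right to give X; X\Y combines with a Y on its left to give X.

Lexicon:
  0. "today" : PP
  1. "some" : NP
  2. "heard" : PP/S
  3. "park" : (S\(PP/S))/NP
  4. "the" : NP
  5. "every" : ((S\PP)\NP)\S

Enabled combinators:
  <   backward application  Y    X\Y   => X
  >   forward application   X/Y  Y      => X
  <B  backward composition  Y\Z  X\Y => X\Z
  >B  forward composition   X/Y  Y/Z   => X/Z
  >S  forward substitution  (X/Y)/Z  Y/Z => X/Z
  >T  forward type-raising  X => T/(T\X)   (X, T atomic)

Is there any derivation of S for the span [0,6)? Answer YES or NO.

YES

[0,6] S   >
  [0,1] S/(S\PP)   >T
    [0,1] "today" : PP
  [1,6] S\PP   <
    [1,2] "some" : NP
    [2,6] (S\PP)\NP   <
      [2,5] S   <
        [2,3] "heard" : PP/S
        [3,5] S\(PP/S)   >
          [3,4] "park" : (S\(PP/S))/NP
          [4,5] "the" : NP
      [5,6] "every" : ((S\PP)\NP)\S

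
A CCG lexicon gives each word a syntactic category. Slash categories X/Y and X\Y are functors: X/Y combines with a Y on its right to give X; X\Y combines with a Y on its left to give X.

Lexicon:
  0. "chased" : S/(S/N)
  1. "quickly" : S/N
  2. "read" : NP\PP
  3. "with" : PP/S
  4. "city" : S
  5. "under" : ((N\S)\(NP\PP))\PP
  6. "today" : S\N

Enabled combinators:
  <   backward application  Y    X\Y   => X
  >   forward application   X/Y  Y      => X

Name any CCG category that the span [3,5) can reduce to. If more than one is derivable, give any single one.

PP

[0,7] S   <
  [0,6] N   <
    [0,2] S   >
      [0,1] "chased" : S/(S/N)
      [1,2] "quickly" : S/N
    [2,6] N\S   <
      [2,3] "read" : NP\PP
      [3,6] (N\S)\(NP\PP)   <
        [3,5] PP   >
          [3,4] "with" : PP/S
          [4,5] "city" : S
        [5,6] "under" : ((N\S)\(NP\PP))\PP
  [6,7] "today" : S\N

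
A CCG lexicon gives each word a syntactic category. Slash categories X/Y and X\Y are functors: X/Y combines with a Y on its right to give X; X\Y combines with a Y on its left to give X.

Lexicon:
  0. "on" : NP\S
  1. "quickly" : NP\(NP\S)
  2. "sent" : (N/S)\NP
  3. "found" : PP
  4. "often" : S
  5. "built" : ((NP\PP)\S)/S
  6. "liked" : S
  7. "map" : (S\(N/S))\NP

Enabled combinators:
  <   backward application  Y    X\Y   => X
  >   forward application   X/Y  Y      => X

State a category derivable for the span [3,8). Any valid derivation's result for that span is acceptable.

S\(N/S)

[0,8] S   <
  [0,3] N/S   <
    [0,2] NP   <
      [0,1] "on" : NP\S
      [1,2] "quickly" : NP\(NP\S)
    [2,3] "sent" : (N/S)\NP
  [3,8] S\(N/S)   <
    [3,7] NP   <
      [3,4] "found" : PP
      [4,7] NP\PP   <
        [4,5] "often" : S
        [5,7] (NP\PP)\S   >
          [5,6] "built" : ((NP\PP)\S)/S
          [6,7] "liked" : S
    [7,8] "map" : (S\(N/S))\NP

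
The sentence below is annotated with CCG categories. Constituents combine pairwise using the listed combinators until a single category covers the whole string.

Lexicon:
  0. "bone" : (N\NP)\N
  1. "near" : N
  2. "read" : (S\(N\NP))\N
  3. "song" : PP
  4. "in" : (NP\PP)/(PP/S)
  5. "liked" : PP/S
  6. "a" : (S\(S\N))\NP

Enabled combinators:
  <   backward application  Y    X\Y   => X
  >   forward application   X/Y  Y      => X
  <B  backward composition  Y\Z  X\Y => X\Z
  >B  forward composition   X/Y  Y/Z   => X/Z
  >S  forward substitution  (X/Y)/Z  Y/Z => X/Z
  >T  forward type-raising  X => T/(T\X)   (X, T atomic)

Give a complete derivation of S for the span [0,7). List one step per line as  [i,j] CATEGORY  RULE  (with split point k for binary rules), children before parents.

[0,1] (N\NP)\N  lex  "bone"
[1,2] N  lex  "near"
[2,3] (S\(N\NP))\N  lex  "read"
[1,3] S\(N\NP)  <  k=2
[0,3] S\N  <B  k=1
[3,4] PP  lex  "song"
[4,5] (NP\PP)/(PP/S)  lex  "in"
[5,6] PP/S  lex  "liked"
[4,6] NP\PP  >  k=5
[3,6] NP  <  k=4
[6,7] (S\(S\N))\NP  lex  "a"
[3,7] S\(S\N)  <  k=6
[0,7] S  <  k=3

[0,7] S   <
  [0,3] S\N   <B
    [0,1] "bone" : (N\NP)\N
    [1,3] S\(N\NP)   <
      [1,2] "near" : N
      [2,3] "read" : (S\(N\NP))\N
  [3,7] S\(S\N)   <
    [3,6] NP   <
      [3,4] "song" : PP
      [4,6] NP\PP   >
        [4,5] "in" : (NP\PP)/(PP/S)
        [5,6] "liked" : PP/S
    [6,7] "a" : (S\(S\N))\NP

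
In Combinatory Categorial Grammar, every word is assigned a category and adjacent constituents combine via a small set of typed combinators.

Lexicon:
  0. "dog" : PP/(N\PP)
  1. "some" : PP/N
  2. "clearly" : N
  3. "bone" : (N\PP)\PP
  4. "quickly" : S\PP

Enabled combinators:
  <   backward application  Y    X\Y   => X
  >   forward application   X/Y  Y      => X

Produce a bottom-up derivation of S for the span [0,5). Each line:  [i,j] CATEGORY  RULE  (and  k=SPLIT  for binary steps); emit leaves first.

[0,1] PP/(N\PP)  lex  "dog"
[1,2] PP/N  lex  "some"
[2,3] N  lex  "clearly"
[1,3] PP  >  k=2
[3,4] (N\PP)\PP  lex  "bone"
[1,4] N\PP  <  k=3
[0,4] PP  >  k=1
[4,5] S\PP  lex  "quickly"
[0,5] S  <  k=4

[0,5] S   <
  [0,4] PP   >
    [0,1] "dog" : PP/(N\PP)
    [1,4] N\PP   <
      [1,3] PP   >
        [1,2] "some" : PP/N
        [2,3] "clearly" : N
      [3,4] "bone" : (N\PP)\PP
  [4,5] "quickly" : S\PP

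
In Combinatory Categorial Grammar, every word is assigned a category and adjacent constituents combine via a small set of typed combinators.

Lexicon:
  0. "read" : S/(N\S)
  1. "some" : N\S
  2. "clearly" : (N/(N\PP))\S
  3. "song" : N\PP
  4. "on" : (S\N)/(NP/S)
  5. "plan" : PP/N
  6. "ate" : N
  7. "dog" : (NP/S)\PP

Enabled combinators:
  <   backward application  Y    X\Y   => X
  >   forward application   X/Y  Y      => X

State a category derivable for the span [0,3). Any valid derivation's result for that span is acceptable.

N/(N\PP)

[0,8] S   <
  [0,4] N   >
    [0,3] N/(N\PP)   <
      [0,2] S   >
        [0,1] "read" : S/(N\S)
        [1,2] "some" : N\S
      [2,3] "clearly" : (N/(N\PP))\S
    [3,4] "song" : N\PP
  [4,8] S\N   >
    [4,5] "on" : (S\N)/(NP/S)
    [5,8] NP/S   <
      [5,7] PP   >
        [5,6] "plan" : PP/N
        [6,7] "ate" : N
      [7,8] "dog" : (NP/S)\PP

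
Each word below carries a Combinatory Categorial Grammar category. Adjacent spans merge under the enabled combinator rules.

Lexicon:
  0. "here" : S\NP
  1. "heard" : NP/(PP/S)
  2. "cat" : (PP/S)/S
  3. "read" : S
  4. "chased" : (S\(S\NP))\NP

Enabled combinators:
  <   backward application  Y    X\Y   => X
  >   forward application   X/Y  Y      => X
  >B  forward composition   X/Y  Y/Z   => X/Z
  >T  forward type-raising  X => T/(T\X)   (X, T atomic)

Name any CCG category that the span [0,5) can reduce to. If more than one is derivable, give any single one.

S

[0,5] S   <
  [0,1] "here" : S\NP
  [1,5] S\(S\NP)   <
    [1,4] NP   >
      [1,3] NP/S   >B
        [1,2] "heard" : NP/(PP/S)
        [2,3] "cat" : (PP/S)/S
      [3,4] "read" : S
    [4,5] "chased" : (S\(S\NP))\NP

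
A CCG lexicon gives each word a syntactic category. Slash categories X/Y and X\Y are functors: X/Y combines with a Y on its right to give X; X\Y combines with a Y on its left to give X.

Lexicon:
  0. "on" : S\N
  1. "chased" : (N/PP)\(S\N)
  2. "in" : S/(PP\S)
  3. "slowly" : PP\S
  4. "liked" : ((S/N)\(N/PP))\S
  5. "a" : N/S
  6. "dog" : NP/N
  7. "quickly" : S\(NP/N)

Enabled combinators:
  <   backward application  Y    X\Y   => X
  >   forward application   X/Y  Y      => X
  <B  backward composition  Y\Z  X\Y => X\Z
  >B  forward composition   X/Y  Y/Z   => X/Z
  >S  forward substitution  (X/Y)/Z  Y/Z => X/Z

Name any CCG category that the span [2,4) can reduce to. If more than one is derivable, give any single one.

[0,8] S   >
  [0,5] S/N   <
    [0,2] N/PP   <
      [0,1] "on" : S\N
      [1,2] "chased" : (N/PP)\(S\N)
    [2,5] (S/N)\(N/PP)   <
      [2,4] S   >
        [2,3] "in" : S/(PP\S)
        [3,4] "slowly" : PP\S
      [4,5] "liked" : ((S/N)\(N/PP))\S
  [5,8] N   >
    [5,6] "a" : N/S
    [6,8] S   <
      [6,7] "dog" : NP/N
      [7,8] "quickly" : S\(NP/N)

S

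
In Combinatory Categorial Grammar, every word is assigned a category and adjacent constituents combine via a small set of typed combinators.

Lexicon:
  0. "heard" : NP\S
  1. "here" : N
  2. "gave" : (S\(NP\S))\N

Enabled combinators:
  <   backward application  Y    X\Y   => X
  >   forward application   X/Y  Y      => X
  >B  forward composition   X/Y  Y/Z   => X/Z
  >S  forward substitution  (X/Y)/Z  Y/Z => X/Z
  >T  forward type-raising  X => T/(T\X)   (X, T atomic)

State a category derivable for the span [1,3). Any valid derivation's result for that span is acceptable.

S\(NP\S)

[0,3] S   <
  [0,1] "heard" : NP\S
  [1,3] S\(NP\S)   <
    [1,2] "here" : N
    [2,3] "gave" : (S\(NP\S))\N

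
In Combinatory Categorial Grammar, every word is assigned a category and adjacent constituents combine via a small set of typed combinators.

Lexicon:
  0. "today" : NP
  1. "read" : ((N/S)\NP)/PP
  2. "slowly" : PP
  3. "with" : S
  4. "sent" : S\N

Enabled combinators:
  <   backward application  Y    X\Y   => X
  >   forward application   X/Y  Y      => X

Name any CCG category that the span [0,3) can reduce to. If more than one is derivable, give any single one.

N/S

[0,5] S   <
  [0,4] N   >
    [0,3] N/S   <
      [0,1] "today" : NP
      [1,3] (N/S)\NP   >
        [1,2] "read" : ((N/S)\NP)/PP
        [2,3] "slowly" : PP
    [3,4] "with" : S
  [4,5] "sent" : S\N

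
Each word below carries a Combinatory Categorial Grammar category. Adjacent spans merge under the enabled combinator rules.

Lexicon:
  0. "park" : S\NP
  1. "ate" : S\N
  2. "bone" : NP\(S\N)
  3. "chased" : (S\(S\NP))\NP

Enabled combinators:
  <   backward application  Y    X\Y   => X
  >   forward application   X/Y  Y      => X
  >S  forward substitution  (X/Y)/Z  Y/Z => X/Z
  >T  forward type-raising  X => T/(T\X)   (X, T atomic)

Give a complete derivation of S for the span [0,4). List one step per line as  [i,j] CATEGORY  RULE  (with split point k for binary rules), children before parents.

[0,1] S\NP  lex  "park"
[1,2] S\N  lex  "ate"
[2,3] NP\(S\N)  lex  "bone"
[1,3] NP  <  k=2
[3,4] (S\(S\NP))\NP  lex  "chased"
[1,4] S\(S\NP)  <  k=3
[0,4] S  <  k=1

[0,4] S   <
  [0,1] "park" : S\NP
  [1,4] S\(S\NP)   <
    [1,3] NP   <
      [1,2] "ate" : S\N
      [2,3] "bone" : NP\(S\N)
    [3,4] "chased" : (S\(S\NP))\NP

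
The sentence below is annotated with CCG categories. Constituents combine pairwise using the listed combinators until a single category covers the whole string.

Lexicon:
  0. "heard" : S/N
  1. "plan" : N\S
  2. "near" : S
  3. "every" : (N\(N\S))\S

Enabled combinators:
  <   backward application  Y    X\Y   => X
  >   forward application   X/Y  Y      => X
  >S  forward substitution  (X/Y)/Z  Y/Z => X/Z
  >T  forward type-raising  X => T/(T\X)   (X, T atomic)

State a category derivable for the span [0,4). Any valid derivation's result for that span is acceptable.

[0,4] S   >
  [0,1] "heard" : S/N
  [1,4] N   <
    [1,2] "plan" : N\S
    [2,4] N\(N\S)   <
      [2,3] "near" : S
      [3,4] "every" : (N\(N\S))\S

S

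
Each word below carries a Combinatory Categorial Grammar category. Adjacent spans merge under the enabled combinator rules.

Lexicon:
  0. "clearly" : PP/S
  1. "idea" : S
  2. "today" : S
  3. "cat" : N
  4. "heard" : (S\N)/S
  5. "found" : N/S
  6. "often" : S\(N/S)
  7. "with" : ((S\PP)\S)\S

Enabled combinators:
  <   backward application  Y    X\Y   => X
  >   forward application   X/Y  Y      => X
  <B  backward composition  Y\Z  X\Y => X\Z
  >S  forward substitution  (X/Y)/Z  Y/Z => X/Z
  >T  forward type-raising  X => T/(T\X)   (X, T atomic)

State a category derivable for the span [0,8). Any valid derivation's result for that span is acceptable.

S

[0,8] S   <
  [0,2] PP   >
    [0,1] "clearly" : PP/S
    [1,2] "idea" : S
  [2,8] S\PP   <
    [2,3] "today" : S
    [3,8] (S\PP)\S   <
      [3,7] S   <
        [3,4] "cat" : N
        [4,7] S\N   >
          [4,5] "heard" : (S\N)/S
          [5,7] S   <
            [5,6] "found" : N/S
            [6,7] "often" : S\(N/S)
      [7,8] "with" : ((S\PP)\S)\S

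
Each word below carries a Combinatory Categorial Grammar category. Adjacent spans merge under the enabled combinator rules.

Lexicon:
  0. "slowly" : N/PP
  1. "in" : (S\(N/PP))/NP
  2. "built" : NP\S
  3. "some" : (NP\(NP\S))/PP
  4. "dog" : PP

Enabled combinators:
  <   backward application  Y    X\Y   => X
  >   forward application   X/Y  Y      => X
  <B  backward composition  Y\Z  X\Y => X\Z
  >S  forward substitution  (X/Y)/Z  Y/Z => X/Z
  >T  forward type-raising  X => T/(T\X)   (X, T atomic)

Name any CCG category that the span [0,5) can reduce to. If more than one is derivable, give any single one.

S

[0,5] S   <
  [0,1] "slowly" : N/PP
  [1,5] S\(N/PP)   >
    [1,2] "in" : (S\(N/PP))/NP
    [2,5] NP   <
      [2,3] "built" : NP\S
      [3,5] NP\(NP\S)   >
        [3,4] "some" : (NP\(NP\S))/PP
        [4,5] "dog" : PP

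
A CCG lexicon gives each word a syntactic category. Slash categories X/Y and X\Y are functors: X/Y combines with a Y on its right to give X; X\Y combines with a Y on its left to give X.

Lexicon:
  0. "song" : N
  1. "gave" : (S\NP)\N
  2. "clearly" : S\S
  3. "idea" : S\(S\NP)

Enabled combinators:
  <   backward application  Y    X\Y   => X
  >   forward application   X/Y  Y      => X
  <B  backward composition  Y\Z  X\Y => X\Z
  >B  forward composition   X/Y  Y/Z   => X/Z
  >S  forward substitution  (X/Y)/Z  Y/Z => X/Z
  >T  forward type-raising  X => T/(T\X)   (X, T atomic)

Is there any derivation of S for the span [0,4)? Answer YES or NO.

YES

[0,4] S   <
  [0,3] S\NP   <B
    [0,2] S\NP   <
      [0,1] "song" : N
      [1,2] "gave" : (S\NP)\N
    [2,3] "clearly" : S\S
  [3,4] "idea" : S\(S\NP)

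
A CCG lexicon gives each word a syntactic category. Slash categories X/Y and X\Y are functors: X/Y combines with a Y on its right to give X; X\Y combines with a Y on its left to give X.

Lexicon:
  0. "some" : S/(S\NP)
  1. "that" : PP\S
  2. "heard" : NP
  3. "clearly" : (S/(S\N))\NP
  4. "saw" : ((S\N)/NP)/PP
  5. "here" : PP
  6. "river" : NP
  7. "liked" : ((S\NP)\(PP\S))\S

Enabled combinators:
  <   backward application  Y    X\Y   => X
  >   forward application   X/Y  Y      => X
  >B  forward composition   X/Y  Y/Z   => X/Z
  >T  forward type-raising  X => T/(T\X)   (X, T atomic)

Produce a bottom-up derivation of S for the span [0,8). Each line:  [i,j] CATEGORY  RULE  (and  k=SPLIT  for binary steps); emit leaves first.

[0,1] S/(S\NP)  lex  "some"
[1,2] PP\S  lex  "that"
[2,3] NP  lex  "heard"
[3,4] (S/(S\N))\NP  lex  "clearly"
[2,4] S/(S\N)  <  k=3
[4,5] ((S\N)/NP)/PP  lex  "saw"
[5,6] PP  lex  "here"
[4,6] (S\N)/NP  >  k=5
[6,7] NP  lex  "river"
[4,7] S\N  >  k=6
[2,7] S  >  k=4
[7,8] ((S\NP)\(PP\S))\S  lex  "liked"
[2,8] (S\NP)\(PP\S)  <  k=7
[1,8] S\NP  <  k=2
[0,8] S  >  k=1

[0,8] S   >
  [0,1] "some" : S/(S\NP)
  [1,8] S\NP   <
    [1,2] "that" : PP\S
    [2,8] (S\NP)\(PP\S)   <
      [2,7] S   >
        [2,4] S/(S\N)   <
          [2,3] "heard" : NP
          [3,4] "clearly" : (S/(S\N))\NP
        [4,7] S\N   >
          [4,6] (S\N)/NP   >
            [4,5] "saw" : ((S\N)/NP)/PP
            [5,6] "here" : PP
          [6,7] "river" : NP
      [7,8] "liked" : ((S\NP)\(PP\S))\S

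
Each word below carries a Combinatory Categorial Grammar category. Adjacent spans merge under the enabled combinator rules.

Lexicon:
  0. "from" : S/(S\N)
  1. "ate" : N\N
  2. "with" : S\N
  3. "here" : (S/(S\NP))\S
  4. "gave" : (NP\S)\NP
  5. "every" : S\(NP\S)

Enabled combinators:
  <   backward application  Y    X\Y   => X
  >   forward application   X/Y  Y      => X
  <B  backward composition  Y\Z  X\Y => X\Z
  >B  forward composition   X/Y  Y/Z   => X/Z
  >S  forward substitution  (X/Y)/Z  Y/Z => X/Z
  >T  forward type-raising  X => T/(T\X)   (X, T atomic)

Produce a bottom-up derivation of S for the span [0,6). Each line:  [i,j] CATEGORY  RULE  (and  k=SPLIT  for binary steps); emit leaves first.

[0,1] S/(S\N)  lex  "from"
[1,2] N\N  lex  "ate"
[2,3] S\N  lex  "with"
[1,3] S\N  <B  k=2
[0,3] S  >  k=1
[3,4] (S/(S\NP))\S  lex  "here"
[0,4] S/(S\NP)  <  k=3
[4,5] (NP\S)\NP  lex  "gave"
[5,6] S\(NP\S)  lex  "every"
[4,6] S\NP  <B  k=5
[0,6] S  >  k=4

[0,6] S   >
  [0,4] S/(S\NP)   <
    [0,3] S   >
      [0,1] "from" : S/(S\N)
      [1,3] S\N   <B
        [1,2] "ate" : N\N
        [2,3] "with" : S\N
    [3,4] "here" : (S/(S\NP))\S
  [4,6] S\NP   <B
    [4,5] "gave" : (NP\S)\NP
    [5,6] "every" : S\(NP\S)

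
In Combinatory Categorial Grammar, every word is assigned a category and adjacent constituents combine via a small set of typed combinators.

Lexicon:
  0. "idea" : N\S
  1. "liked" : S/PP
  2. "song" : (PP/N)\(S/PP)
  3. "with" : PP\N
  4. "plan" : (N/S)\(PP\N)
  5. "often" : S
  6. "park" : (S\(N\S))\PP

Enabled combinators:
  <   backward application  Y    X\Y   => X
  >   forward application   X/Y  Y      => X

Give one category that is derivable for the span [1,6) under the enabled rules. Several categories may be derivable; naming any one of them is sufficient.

PP

[0,7] S   <
  [0,1] "idea" : N\S
  [1,7] S\(N\S)   <
    [1,6] PP   >
      [1,3] PP/N   <
        [1,2] "liked" : S/PP
        [2,3] "song" : (PP/N)\(S/PP)
      [3,6] N   >
        [3,5] N/S   <
          [3,4] "with" : PP\N
          [4,5] "plan" : (N/S)\(PP\N)
        [5,6] "often" : S
    [6,7] "park" : (S\(N\S))\PP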